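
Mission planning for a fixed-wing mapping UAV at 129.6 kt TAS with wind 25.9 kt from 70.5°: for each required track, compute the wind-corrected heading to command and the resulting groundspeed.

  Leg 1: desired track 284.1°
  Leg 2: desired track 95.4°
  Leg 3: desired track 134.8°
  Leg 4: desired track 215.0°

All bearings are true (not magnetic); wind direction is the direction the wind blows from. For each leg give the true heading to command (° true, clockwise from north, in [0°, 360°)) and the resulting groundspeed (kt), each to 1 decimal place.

Leg 1: desired track 284.1°; wind correction +6.3° → command heading 290.4°, groundspeed 150.4 kt
Leg 2: desired track 95.4°; wind correction -4.8° → command heading 90.6°, groundspeed 105.6 kt
Leg 3: desired track 134.8°; wind correction -10.4° → command heading 124.4°, groundspeed 116.2 kt
Leg 4: desired track 215.0°; wind correction -6.7° → command heading 208.3°, groundspeed 149.8 kt

Leg 1: heading=290.4°, groundspeed=150.4 kt
Leg 2: heading=90.6°, groundspeed=105.6 kt
Leg 3: heading=124.4°, groundspeed=116.2 kt
Leg 4: heading=208.3°, groundspeed=149.8 kt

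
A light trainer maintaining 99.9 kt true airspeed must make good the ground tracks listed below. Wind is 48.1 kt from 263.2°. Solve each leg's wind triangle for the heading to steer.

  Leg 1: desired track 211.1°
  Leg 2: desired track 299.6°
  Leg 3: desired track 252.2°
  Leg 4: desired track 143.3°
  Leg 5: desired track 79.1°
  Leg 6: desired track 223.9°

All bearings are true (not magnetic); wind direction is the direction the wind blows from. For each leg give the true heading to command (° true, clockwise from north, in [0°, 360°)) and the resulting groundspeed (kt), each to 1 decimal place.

Leg 1: desired track 211.1°; wind correction +22.3° → command heading 233.4°, groundspeed 62.9 kt
Leg 2: desired track 299.6°; wind correction -16.6° → command heading 283.0°, groundspeed 57.0 kt
Leg 3: desired track 252.2°; wind correction +5.3° → command heading 257.5°, groundspeed 52.3 kt
Leg 4: desired track 143.3°; wind correction +24.7° → command heading 168.0°, groundspeed 114.8 kt
Leg 5: desired track 79.1°; wind correction -2.0° → command heading 77.1°, groundspeed 147.8 kt
Leg 6: desired track 223.9°; wind correction +17.8° → command heading 241.7°, groundspeed 57.9 kt

Leg 1: heading=233.4°, groundspeed=62.9 kt
Leg 2: heading=283.0°, groundspeed=57.0 kt
Leg 3: heading=257.5°, groundspeed=52.3 kt
Leg 4: heading=168.0°, groundspeed=114.8 kt
Leg 5: heading=77.1°, groundspeed=147.8 kt
Leg 6: heading=241.7°, groundspeed=57.9 kt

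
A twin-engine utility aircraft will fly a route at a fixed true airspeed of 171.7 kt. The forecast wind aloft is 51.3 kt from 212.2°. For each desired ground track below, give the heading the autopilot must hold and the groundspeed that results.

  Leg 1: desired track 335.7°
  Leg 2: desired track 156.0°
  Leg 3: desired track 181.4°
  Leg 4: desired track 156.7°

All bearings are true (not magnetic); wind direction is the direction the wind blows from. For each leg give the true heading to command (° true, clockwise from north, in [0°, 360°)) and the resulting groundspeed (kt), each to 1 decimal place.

Leg 1: desired track 335.7°; wind correction -14.4° → command heading 321.3°, groundspeed 194.6 kt
Leg 2: desired track 156.0°; wind correction +14.4° → command heading 170.4°, groundspeed 137.8 kt
Leg 3: desired track 181.4°; wind correction +8.8° → command heading 190.2°, groundspeed 125.6 kt
Leg 4: desired track 156.7°; wind correction +14.3° → command heading 171.0°, groundspeed 137.4 kt

Leg 1: heading=321.3°, groundspeed=194.6 kt
Leg 2: heading=170.4°, groundspeed=137.8 kt
Leg 3: heading=190.2°, groundspeed=125.6 kt
Leg 4: heading=171.0°, groundspeed=137.4 kt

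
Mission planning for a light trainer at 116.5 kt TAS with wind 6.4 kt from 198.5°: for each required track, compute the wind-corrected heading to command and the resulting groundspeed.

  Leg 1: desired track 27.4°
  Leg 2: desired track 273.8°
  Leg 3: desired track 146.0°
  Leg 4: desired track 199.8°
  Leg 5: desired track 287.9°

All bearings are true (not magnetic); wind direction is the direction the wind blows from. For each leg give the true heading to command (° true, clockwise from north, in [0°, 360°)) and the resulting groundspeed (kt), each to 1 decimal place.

Leg 1: heading=27.9°, groundspeed=122.8 kt
Leg 2: heading=270.8°, groundspeed=114.7 kt
Leg 3: heading=148.5°, groundspeed=112.5 kt
Leg 4: heading=199.7°, groundspeed=110.1 kt
Leg 5: heading=284.8°, groundspeed=116.3 kt

Leg 1: desired track 27.4°; wind correction +0.5° → command heading 27.9°, groundspeed 122.8 kt
Leg 2: desired track 273.8°; wind correction -3.0° → command heading 270.8°, groundspeed 114.7 kt
Leg 3: desired track 146.0°; wind correction +2.5° → command heading 148.5°, groundspeed 112.5 kt
Leg 4: desired track 199.8°; wind correction -0.1° → command heading 199.7°, groundspeed 110.1 kt
Leg 5: desired track 287.9°; wind correction -3.1° → command heading 284.8°, groundspeed 116.3 kt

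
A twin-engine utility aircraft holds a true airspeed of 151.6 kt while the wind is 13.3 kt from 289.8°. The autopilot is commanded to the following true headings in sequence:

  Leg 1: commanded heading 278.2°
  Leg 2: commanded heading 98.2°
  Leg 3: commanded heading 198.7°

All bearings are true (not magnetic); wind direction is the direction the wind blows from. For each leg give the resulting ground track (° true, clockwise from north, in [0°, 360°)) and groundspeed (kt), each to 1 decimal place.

Leg 1: heading 278.2°; drift -1.1° → track 277.1°, groundspeed 138.6 kt
Leg 2: heading 98.2°; drift +0.9° → track 99.1°, groundspeed 164.7 kt
Leg 3: heading 198.7°; drift -5.0° → track 193.7°, groundspeed 152.4 kt

Leg 1: track=277.1°, groundspeed=138.6 kt
Leg 2: track=99.1°, groundspeed=164.7 kt
Leg 3: track=193.7°, groundspeed=152.4 kt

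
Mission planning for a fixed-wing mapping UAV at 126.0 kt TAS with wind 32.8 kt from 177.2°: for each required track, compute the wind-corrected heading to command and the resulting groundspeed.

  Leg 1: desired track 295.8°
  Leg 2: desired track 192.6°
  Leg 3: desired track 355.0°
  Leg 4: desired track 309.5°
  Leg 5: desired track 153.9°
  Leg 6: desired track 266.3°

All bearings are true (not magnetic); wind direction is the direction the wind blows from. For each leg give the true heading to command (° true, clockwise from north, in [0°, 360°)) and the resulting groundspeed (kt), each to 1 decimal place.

Leg 1: heading=282.6°, groundspeed=138.4 kt
Leg 2: heading=188.6°, groundspeed=94.1 kt
Leg 3: heading=354.4°, groundspeed=158.8 kt
Leg 4: heading=298.4°, groundspeed=145.7 kt
Leg 5: heading=159.8°, groundspeed=95.2 kt
Leg 6: heading=251.2°, groundspeed=121.1 kt

Leg 1: desired track 295.8°; wind correction -13.2° → command heading 282.6°, groundspeed 138.4 kt
Leg 2: desired track 192.6°; wind correction -4.0° → command heading 188.6°, groundspeed 94.1 kt
Leg 3: desired track 355.0°; wind correction -0.6° → command heading 354.4°, groundspeed 158.8 kt
Leg 4: desired track 309.5°; wind correction -11.1° → command heading 298.4°, groundspeed 145.7 kt
Leg 5: desired track 153.9°; wind correction +5.9° → command heading 159.8°, groundspeed 95.2 kt
Leg 6: desired track 266.3°; wind correction -15.1° → command heading 251.2°, groundspeed 121.1 kt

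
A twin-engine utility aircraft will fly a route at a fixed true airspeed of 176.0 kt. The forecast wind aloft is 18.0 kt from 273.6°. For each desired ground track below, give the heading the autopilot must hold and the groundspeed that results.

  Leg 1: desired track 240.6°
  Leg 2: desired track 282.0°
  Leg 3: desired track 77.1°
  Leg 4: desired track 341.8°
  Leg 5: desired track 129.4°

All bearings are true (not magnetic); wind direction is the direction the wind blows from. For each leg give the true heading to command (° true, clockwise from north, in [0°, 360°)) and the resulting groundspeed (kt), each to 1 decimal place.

Leg 1: desired track 240.6°; wind correction +3.2° → command heading 243.8°, groundspeed 160.6 kt
Leg 2: desired track 282.0°; wind correction -0.9° → command heading 281.1°, groundspeed 158.2 kt
Leg 3: desired track 77.1°; wind correction -1.7° → command heading 75.4°, groundspeed 193.2 kt
Leg 4: desired track 341.8°; wind correction -5.4° → command heading 336.4°, groundspeed 168.5 kt
Leg 5: desired track 129.4°; wind correction +3.4° → command heading 132.8°, groundspeed 190.3 kt

Leg 1: heading=243.8°, groundspeed=160.6 kt
Leg 2: heading=281.1°, groundspeed=158.2 kt
Leg 3: heading=75.4°, groundspeed=193.2 kt
Leg 4: heading=336.4°, groundspeed=168.5 kt
Leg 5: heading=132.8°, groundspeed=190.3 kt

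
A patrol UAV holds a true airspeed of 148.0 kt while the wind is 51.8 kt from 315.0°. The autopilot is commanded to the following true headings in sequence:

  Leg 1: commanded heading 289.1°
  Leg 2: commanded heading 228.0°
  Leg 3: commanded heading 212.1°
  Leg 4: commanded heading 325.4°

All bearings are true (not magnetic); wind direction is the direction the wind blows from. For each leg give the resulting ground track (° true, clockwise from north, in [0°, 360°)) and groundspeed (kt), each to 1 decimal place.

Leg 1: track=276.5°, groundspeed=103.9 kt
Leg 2: track=208.4°, groundspeed=154.2 kt
Leg 3: track=194.5°, groundspeed=167.4 kt
Leg 4: track=330.9°, groundspeed=97.5 kt

Leg 1: heading 289.1°; drift -12.6° → track 276.5°, groundspeed 103.9 kt
Leg 2: heading 228.0°; drift -19.6° → track 208.4°, groundspeed 154.2 kt
Leg 3: heading 212.1°; drift -17.6° → track 194.5°, groundspeed 167.4 kt
Leg 4: heading 325.4°; drift +5.5° → track 330.9°, groundspeed 97.5 kt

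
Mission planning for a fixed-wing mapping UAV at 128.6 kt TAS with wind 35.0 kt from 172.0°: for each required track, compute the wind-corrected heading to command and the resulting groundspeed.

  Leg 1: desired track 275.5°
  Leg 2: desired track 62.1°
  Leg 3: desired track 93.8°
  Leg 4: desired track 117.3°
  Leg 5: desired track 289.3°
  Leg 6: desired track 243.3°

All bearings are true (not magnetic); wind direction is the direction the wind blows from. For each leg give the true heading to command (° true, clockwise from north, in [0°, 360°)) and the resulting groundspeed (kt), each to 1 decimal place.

Leg 1: desired track 275.5°; wind correction -15.3° → command heading 260.2°, groundspeed 132.2 kt
Leg 2: desired track 62.1°; wind correction +14.8° → command heading 76.9°, groundspeed 136.2 kt
Leg 3: desired track 93.8°; wind correction +15.5° → command heading 109.3°, groundspeed 116.8 kt
Leg 4: desired track 117.3°; wind correction +12.8° → command heading 130.1°, groundspeed 105.2 kt
Leg 5: desired track 289.3°; wind correction -14.0° → command heading 275.3°, groundspeed 140.8 kt
Leg 6: desired track 243.3°; wind correction -14.9° → command heading 228.4°, groundspeed 113.0 kt

Leg 1: heading=260.2°, groundspeed=132.2 kt
Leg 2: heading=76.9°, groundspeed=136.2 kt
Leg 3: heading=109.3°, groundspeed=116.8 kt
Leg 4: heading=130.1°, groundspeed=105.2 kt
Leg 5: heading=275.3°, groundspeed=140.8 kt
Leg 6: heading=228.4°, groundspeed=113.0 kt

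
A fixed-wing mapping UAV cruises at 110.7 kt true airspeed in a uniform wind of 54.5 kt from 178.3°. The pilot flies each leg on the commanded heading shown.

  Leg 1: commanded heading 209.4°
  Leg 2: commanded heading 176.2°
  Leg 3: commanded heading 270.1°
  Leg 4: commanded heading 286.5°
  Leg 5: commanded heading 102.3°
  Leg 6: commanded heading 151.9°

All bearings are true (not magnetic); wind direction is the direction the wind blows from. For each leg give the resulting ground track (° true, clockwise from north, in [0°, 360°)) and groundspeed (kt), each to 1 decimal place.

Leg 1: heading 209.4°; drift +23.7° → track 233.1°, groundspeed 69.9 kt
Leg 2: heading 176.2°; drift -2.0° → track 174.2°, groundspeed 56.3 kt
Leg 3: heading 270.1°; drift +25.9° → track 296.0°, groundspeed 124.9 kt
Leg 4: heading 286.5°; drift +22.1° → track 308.6°, groundspeed 137.8 kt
Leg 5: heading 102.3°; drift -28.5° → track 73.8°, groundspeed 110.9 kt
Leg 6: heading 151.9°; drift -21.4° → track 130.5°, groundspeed 66.5 kt

Leg 1: track=233.1°, groundspeed=69.9 kt
Leg 2: track=174.2°, groundspeed=56.3 kt
Leg 3: track=296.0°, groundspeed=124.9 kt
Leg 4: track=308.6°, groundspeed=137.8 kt
Leg 5: track=73.8°, groundspeed=110.9 kt
Leg 6: track=130.5°, groundspeed=66.5 kt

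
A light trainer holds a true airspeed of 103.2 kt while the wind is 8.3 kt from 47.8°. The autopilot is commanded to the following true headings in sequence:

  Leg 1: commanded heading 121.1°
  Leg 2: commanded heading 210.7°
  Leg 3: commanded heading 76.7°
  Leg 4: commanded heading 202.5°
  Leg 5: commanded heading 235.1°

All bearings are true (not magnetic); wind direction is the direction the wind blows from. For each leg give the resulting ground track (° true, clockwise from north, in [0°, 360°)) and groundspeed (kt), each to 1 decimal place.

Leg 1: track=125.6°, groundspeed=101.1 kt
Leg 2: track=212.0°, groundspeed=111.2 kt
Leg 3: track=79.1°, groundspeed=96.0 kt
Leg 4: track=204.3°, groundspeed=110.8 kt
Leg 5: track=234.6°, groundspeed=111.4 kt

Leg 1: heading 121.1°; drift +4.5° → track 125.6°, groundspeed 101.1 kt
Leg 2: heading 210.7°; drift +1.3° → track 212.0°, groundspeed 111.2 kt
Leg 3: heading 76.7°; drift +2.4° → track 79.1°, groundspeed 96.0 kt
Leg 4: heading 202.5°; drift +1.8° → track 204.3°, groundspeed 110.8 kt
Leg 5: heading 235.1°; drift -0.5° → track 234.6°, groundspeed 111.4 kt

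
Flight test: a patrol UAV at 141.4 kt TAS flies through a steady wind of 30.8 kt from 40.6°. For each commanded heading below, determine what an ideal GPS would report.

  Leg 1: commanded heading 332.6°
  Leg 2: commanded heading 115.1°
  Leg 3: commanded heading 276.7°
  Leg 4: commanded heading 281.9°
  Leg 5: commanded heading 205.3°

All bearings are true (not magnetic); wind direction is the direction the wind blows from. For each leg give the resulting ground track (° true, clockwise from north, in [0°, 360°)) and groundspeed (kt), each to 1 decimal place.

Leg 1: track=320.2°, groundspeed=133.0 kt
Leg 2: track=127.7°, groundspeed=136.4 kt
Leg 3: track=267.5°, groundspeed=160.6 kt
Leg 4: track=272.1°, groundspeed=158.5 kt
Leg 5: track=208.0°, groundspeed=171.3 kt

Leg 1: heading 332.6°; drift -12.4° → track 320.2°, groundspeed 133.0 kt
Leg 2: heading 115.1°; drift +12.6° → track 127.7°, groundspeed 136.4 kt
Leg 3: heading 276.7°; drift -9.2° → track 267.5°, groundspeed 160.6 kt
Leg 4: heading 281.9°; drift -9.8° → track 272.1°, groundspeed 158.5 kt
Leg 5: heading 205.3°; drift +2.7° → track 208.0°, groundspeed 171.3 kt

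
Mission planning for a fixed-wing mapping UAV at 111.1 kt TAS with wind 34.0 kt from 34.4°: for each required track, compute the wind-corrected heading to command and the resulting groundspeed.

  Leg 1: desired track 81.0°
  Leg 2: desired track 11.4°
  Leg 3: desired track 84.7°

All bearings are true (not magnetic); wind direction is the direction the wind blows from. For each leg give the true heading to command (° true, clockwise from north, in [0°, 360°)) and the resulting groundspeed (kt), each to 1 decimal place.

Leg 1: heading=68.2°, groundspeed=85.0 kt
Leg 2: heading=18.3°, groundspeed=79.0 kt
Leg 3: heading=71.1°, groundspeed=86.3 kt

Leg 1: desired track 81.0°; wind correction -12.8° → command heading 68.2°, groundspeed 85.0 kt
Leg 2: desired track 11.4°; wind correction +6.9° → command heading 18.3°, groundspeed 79.0 kt
Leg 3: desired track 84.7°; wind correction -13.6° → command heading 71.1°, groundspeed 86.3 kt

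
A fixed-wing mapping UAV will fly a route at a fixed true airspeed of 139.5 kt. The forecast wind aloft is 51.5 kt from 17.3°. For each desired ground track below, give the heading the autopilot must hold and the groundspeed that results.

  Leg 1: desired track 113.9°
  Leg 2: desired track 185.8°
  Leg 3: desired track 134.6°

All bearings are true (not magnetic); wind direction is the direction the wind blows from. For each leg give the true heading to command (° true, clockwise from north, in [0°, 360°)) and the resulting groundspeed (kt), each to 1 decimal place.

Leg 1: desired track 113.9°; wind correction -21.5° → command heading 92.4°, groundspeed 135.7 kt
Leg 2: desired track 185.8°; wind correction -4.2° → command heading 181.6°, groundspeed 189.6 kt
Leg 3: desired track 134.6°; wind correction -19.2° → command heading 115.4°, groundspeed 155.4 kt

Leg 1: heading=92.4°, groundspeed=135.7 kt
Leg 2: heading=181.6°, groundspeed=189.6 kt
Leg 3: heading=115.4°, groundspeed=155.4 kt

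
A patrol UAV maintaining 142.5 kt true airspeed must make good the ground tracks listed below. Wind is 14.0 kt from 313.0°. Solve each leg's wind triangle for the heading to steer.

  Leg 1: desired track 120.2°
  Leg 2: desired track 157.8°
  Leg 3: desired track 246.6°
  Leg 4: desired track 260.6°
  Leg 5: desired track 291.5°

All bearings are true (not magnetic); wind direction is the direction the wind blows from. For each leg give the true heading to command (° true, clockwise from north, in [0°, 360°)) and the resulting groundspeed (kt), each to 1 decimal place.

Leg 1: desired track 120.2°; wind correction -1.2° → command heading 119.0°, groundspeed 156.1 kt
Leg 2: desired track 157.8°; wind correction +2.4° → command heading 160.2°, groundspeed 155.1 kt
Leg 3: desired track 246.6°; wind correction +5.2° → command heading 251.8°, groundspeed 136.3 kt
Leg 4: desired track 260.6°; wind correction +4.5° → command heading 265.1°, groundspeed 133.5 kt
Leg 5: desired track 291.5°; wind correction +2.1° → command heading 293.6°, groundspeed 129.4 kt

Leg 1: heading=119.0°, groundspeed=156.1 kt
Leg 2: heading=160.2°, groundspeed=155.1 kt
Leg 3: heading=251.8°, groundspeed=136.3 kt
Leg 4: heading=265.1°, groundspeed=133.5 kt
Leg 5: heading=293.6°, groundspeed=129.4 kt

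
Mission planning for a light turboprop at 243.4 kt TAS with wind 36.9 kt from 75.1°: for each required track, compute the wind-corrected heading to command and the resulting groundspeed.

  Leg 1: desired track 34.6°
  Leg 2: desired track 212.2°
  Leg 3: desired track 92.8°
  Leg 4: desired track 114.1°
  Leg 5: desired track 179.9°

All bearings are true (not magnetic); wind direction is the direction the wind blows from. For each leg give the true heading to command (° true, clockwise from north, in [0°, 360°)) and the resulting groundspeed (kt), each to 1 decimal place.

Leg 1: desired track 34.6°; wind correction +5.7° → command heading 40.3°, groundspeed 214.2 kt
Leg 2: desired track 212.2°; wind correction -5.9° → command heading 206.3°, groundspeed 269.1 kt
Leg 3: desired track 92.8°; wind correction -2.6° → command heading 90.2°, groundspeed 208.0 kt
Leg 4: desired track 114.1°; wind correction -5.5° → command heading 108.6°, groundspeed 213.6 kt
Leg 5: desired track 179.9°; wind correction -8.4° → command heading 171.5°, groundspeed 250.2 kt

Leg 1: heading=40.3°, groundspeed=214.2 kt
Leg 2: heading=206.3°, groundspeed=269.1 kt
Leg 3: heading=90.2°, groundspeed=208.0 kt
Leg 4: heading=108.6°, groundspeed=213.6 kt
Leg 5: heading=171.5°, groundspeed=250.2 kt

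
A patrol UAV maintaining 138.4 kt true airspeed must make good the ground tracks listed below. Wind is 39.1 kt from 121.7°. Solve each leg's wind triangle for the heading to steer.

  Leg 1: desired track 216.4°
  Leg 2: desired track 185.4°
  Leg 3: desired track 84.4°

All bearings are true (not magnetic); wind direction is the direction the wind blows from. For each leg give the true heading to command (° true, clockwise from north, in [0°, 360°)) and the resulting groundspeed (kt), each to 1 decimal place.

Leg 1: heading=200.0°, groundspeed=136.0 kt
Leg 2: heading=170.7°, groundspeed=116.6 kt
Leg 3: heading=94.3°, groundspeed=105.3 kt

Leg 1: desired track 216.4°; wind correction -16.4° → command heading 200.0°, groundspeed 136.0 kt
Leg 2: desired track 185.4°; wind correction -14.7° → command heading 170.7°, groundspeed 116.6 kt
Leg 3: desired track 84.4°; wind correction +9.9° → command heading 94.3°, groundspeed 105.3 kt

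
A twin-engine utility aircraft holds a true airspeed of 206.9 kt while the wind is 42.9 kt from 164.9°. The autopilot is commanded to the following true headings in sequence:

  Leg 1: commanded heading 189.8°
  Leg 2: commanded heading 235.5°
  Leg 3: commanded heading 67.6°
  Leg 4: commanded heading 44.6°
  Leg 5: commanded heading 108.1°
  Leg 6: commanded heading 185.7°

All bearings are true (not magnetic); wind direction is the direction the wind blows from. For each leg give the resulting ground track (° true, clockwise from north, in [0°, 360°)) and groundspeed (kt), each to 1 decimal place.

Leg 1: heading 189.8°; drift +6.1° → track 195.9°, groundspeed 169.0 kt
Leg 2: heading 235.5°; drift +11.9° → track 247.4°, groundspeed 196.9 kt
Leg 3: heading 67.6°; drift -11.3° → track 56.3°, groundspeed 216.6 kt
Leg 4: heading 44.6°; drift -9.2° → track 35.4°, groundspeed 231.5 kt
Leg 5: heading 108.1°; drift -11.1° → track 97.0°, groundspeed 186.9 kt
Leg 6: heading 185.7°; drift +5.2° → track 190.9°, groundspeed 167.5 kt

Leg 1: track=195.9°, groundspeed=169.0 kt
Leg 2: track=247.4°, groundspeed=196.9 kt
Leg 3: track=56.3°, groundspeed=216.6 kt
Leg 4: track=35.4°, groundspeed=231.5 kt
Leg 5: track=97.0°, groundspeed=186.9 kt
Leg 6: track=190.9°, groundspeed=167.5 kt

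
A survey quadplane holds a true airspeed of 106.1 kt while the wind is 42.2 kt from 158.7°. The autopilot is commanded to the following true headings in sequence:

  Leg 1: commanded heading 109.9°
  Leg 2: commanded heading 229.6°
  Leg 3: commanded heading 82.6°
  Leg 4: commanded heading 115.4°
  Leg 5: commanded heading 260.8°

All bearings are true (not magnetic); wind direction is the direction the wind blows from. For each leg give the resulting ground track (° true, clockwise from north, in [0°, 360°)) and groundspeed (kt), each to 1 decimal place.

Leg 1: track=87.8°, groundspeed=84.5 kt
Leg 2: track=253.0°, groundspeed=100.5 kt
Leg 3: track=59.5°, groundspeed=104.3 kt
Leg 4: track=94.4°, groundspeed=80.8 kt
Leg 5: track=280.5°, groundspeed=122.1 kt

Leg 1: heading 109.9°; drift -22.1° → track 87.8°, groundspeed 84.5 kt
Leg 2: heading 229.6°; drift +23.4° → track 253.0°, groundspeed 100.5 kt
Leg 3: heading 82.6°; drift -23.1° → track 59.5°, groundspeed 104.3 kt
Leg 4: heading 115.4°; drift -21.0° → track 94.4°, groundspeed 80.8 kt
Leg 5: heading 260.8°; drift +19.7° → track 280.5°, groundspeed 122.1 kt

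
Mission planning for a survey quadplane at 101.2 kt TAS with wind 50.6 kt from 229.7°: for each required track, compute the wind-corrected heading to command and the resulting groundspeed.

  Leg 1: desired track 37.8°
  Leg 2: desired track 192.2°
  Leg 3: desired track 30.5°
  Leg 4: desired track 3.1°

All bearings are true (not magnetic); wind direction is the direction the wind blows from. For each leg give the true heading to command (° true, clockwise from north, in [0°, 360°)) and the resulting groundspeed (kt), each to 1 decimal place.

Leg 1: heading=31.9°, groundspeed=150.2 kt
Leg 2: heading=209.9°, groundspeed=56.3 kt
Leg 3: heading=21.0°, groundspeed=147.6 kt
Leg 4: heading=341.8°, groundspeed=129.1 kt

Leg 1: desired track 37.8°; wind correction -5.9° → command heading 31.9°, groundspeed 150.2 kt
Leg 2: desired track 192.2°; wind correction +17.7° → command heading 209.9°, groundspeed 56.3 kt
Leg 3: desired track 30.5°; wind correction -9.5° → command heading 21.0°, groundspeed 147.6 kt
Leg 4: desired track 3.1°; wind correction -21.3° → command heading 341.8°, groundspeed 129.1 kt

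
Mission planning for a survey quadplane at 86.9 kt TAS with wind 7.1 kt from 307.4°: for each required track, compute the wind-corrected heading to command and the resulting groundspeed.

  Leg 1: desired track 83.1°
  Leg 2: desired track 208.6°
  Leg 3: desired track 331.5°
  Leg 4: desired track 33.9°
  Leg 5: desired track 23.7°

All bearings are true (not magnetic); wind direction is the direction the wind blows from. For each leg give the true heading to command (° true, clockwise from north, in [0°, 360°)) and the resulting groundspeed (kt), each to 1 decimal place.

Leg 1: heading=79.8°, groundspeed=91.8 kt
Leg 2: heading=213.2°, groundspeed=87.7 kt
Leg 3: heading=329.6°, groundspeed=80.4 kt
Leg 4: heading=29.2°, groundspeed=86.2 kt
Leg 5: heading=19.1°, groundspeed=84.9 kt

Leg 1: desired track 83.1°; wind correction -3.3° → command heading 79.8°, groundspeed 91.8 kt
Leg 2: desired track 208.6°; wind correction +4.6° → command heading 213.2°, groundspeed 87.7 kt
Leg 3: desired track 331.5°; wind correction -1.9° → command heading 329.6°, groundspeed 80.4 kt
Leg 4: desired track 33.9°; wind correction -4.7° → command heading 29.2°, groundspeed 86.2 kt
Leg 5: desired track 23.7°; wind correction -4.6° → command heading 19.1°, groundspeed 84.9 kt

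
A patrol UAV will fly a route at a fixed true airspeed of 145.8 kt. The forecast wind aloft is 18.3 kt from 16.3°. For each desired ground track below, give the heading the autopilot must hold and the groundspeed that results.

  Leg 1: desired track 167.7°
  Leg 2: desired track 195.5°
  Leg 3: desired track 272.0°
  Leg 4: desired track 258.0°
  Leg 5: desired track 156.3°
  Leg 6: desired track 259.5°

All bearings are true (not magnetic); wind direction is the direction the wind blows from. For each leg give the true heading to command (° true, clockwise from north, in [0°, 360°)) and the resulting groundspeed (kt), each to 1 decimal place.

Leg 1: heading=164.3°, groundspeed=161.6 kt
Leg 2: heading=195.4°, groundspeed=164.1 kt
Leg 3: heading=279.0°, groundspeed=149.2 kt
Leg 4: heading=264.3°, groundspeed=153.6 kt
Leg 5: heading=151.7°, groundspeed=159.3 kt
Leg 6: heading=265.9°, groundspeed=153.1 kt

Leg 1: desired track 167.7°; wind correction -3.4° → command heading 164.3°, groundspeed 161.6 kt
Leg 2: desired track 195.5°; wind correction -0.1° → command heading 195.4°, groundspeed 164.1 kt
Leg 3: desired track 272.0°; wind correction +7.0° → command heading 279.0°, groundspeed 149.2 kt
Leg 4: desired track 258.0°; wind correction +6.3° → command heading 264.3°, groundspeed 153.6 kt
Leg 5: desired track 156.3°; wind correction -4.6° → command heading 151.7°, groundspeed 159.3 kt
Leg 6: desired track 259.5°; wind correction +6.4° → command heading 265.9°, groundspeed 153.1 kt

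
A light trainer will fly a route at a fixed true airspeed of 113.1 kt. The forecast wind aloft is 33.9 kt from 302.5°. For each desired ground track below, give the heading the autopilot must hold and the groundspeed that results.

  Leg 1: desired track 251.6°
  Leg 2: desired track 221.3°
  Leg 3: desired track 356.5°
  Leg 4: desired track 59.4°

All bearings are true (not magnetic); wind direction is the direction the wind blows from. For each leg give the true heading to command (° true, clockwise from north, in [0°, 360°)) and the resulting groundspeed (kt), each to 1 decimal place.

Leg 1: heading=265.1°, groundspeed=88.6 kt
Leg 2: heading=238.5°, groundspeed=102.8 kt
Leg 3: heading=342.5°, groundspeed=89.8 kt
Leg 4: heading=43.9°, groundspeed=124.3 kt

Leg 1: desired track 251.6°; wind correction +13.5° → command heading 265.1°, groundspeed 88.6 kt
Leg 2: desired track 221.3°; wind correction +17.2° → command heading 238.5°, groundspeed 102.8 kt
Leg 3: desired track 356.5°; wind correction -14.0° → command heading 342.5°, groundspeed 89.8 kt
Leg 4: desired track 59.4°; wind correction -15.5° → command heading 43.9°, groundspeed 124.3 kt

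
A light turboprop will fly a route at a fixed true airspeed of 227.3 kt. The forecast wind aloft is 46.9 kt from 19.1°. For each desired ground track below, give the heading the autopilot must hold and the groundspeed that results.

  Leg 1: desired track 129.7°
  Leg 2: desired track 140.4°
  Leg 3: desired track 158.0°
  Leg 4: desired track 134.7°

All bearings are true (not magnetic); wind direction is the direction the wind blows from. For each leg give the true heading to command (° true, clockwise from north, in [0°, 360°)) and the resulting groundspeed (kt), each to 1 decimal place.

Leg 1: heading=118.6°, groundspeed=239.5 kt
Leg 2: heading=130.2°, groundspeed=248.1 kt
Leg 3: heading=150.2°, groundspeed=260.5 kt
Leg 4: heading=124.0°, groundspeed=243.6 kt

Leg 1: desired track 129.7°; wind correction -11.1° → command heading 118.6°, groundspeed 239.5 kt
Leg 2: desired track 140.4°; wind correction -10.2° → command heading 130.2°, groundspeed 248.1 kt
Leg 3: desired track 158.0°; wind correction -7.8° → command heading 150.2°, groundspeed 260.5 kt
Leg 4: desired track 134.7°; wind correction -10.7° → command heading 124.0°, groundspeed 243.6 kt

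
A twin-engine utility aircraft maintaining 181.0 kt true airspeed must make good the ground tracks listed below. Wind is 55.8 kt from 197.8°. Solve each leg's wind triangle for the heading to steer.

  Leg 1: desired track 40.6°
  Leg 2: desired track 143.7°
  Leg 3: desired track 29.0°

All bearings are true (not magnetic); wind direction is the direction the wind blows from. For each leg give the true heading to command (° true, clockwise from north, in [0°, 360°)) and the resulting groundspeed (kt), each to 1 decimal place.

Leg 1: heading=47.5°, groundspeed=231.1 kt
Leg 2: heading=158.2°, groundspeed=142.5 kt
Leg 3: heading=32.4°, groundspeed=235.4 kt

Leg 1: desired track 40.6°; wind correction +6.9° → command heading 47.5°, groundspeed 231.1 kt
Leg 2: desired track 143.7°; wind correction +14.5° → command heading 158.2°, groundspeed 142.5 kt
Leg 3: desired track 29.0°; wind correction +3.4° → command heading 32.4°, groundspeed 235.4 kt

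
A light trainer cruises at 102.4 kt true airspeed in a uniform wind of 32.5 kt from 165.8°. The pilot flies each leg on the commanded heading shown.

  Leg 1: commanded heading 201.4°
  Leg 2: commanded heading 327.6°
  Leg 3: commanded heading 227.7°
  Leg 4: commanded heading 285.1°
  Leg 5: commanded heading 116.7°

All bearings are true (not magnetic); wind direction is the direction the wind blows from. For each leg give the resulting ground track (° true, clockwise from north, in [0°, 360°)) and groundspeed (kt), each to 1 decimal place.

Leg 1: heading 201.4°; drift +14.0° → track 215.4°, groundspeed 78.3 kt
Leg 2: heading 327.6°; drift +4.4° → track 332.0°, groundspeed 133.7 kt
Leg 3: heading 227.7°; drift +18.2° → track 245.9°, groundspeed 91.7 kt
Leg 4: heading 285.1°; drift +13.5° → track 298.6°, groundspeed 121.7 kt
Leg 5: heading 116.7°; drift -16.8° → track 99.9°, groundspeed 84.8 kt

Leg 1: track=215.4°, groundspeed=78.3 kt
Leg 2: track=332.0°, groundspeed=133.7 kt
Leg 3: track=245.9°, groundspeed=91.7 kt
Leg 4: track=298.6°, groundspeed=121.7 kt
Leg 5: track=99.9°, groundspeed=84.8 kt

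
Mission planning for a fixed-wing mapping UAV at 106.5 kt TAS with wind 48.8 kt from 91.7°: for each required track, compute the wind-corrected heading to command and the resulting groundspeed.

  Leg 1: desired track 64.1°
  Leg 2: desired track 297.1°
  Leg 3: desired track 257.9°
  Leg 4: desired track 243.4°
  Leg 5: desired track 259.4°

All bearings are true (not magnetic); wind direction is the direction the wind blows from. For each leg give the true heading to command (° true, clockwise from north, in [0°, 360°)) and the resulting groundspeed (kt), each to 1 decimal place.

Leg 1: desired track 64.1°; wind correction +12.3° → command heading 76.4°, groundspeed 60.8 kt
Leg 2: desired track 297.1°; wind correction +11.3° → command heading 308.4°, groundspeed 148.5 kt
Leg 3: desired track 257.9°; wind correction -6.3° → command heading 251.6°, groundspeed 153.3 kt
Leg 4: desired track 243.4°; wind correction -12.5° → command heading 230.9°, groundspeed 146.9 kt
Leg 5: desired track 259.4°; wind correction -5.6° → command heading 253.8°, groundspeed 153.7 kt

Leg 1: heading=76.4°, groundspeed=60.8 kt
Leg 2: heading=308.4°, groundspeed=148.5 kt
Leg 3: heading=251.6°, groundspeed=153.3 kt
Leg 4: heading=230.9°, groundspeed=146.9 kt
Leg 5: heading=253.8°, groundspeed=153.7 kt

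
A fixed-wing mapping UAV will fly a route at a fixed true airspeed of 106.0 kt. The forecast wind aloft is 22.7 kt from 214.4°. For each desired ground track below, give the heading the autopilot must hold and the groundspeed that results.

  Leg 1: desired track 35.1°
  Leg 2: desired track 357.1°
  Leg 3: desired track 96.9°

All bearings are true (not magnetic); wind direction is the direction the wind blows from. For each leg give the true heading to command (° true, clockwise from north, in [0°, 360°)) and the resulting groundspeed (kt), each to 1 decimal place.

Leg 1: desired track 35.1°; wind correction +0.1° → command heading 35.2°, groundspeed 128.7 kt
Leg 2: desired track 357.1°; wind correction -7.5° → command heading 349.6°, groundspeed 123.2 kt
Leg 3: desired track 96.9°; wind correction +11.0° → command heading 107.9°, groundspeed 114.6 kt

Leg 1: heading=35.2°, groundspeed=128.7 kt
Leg 2: heading=349.6°, groundspeed=123.2 kt
Leg 3: heading=107.9°, groundspeed=114.6 kt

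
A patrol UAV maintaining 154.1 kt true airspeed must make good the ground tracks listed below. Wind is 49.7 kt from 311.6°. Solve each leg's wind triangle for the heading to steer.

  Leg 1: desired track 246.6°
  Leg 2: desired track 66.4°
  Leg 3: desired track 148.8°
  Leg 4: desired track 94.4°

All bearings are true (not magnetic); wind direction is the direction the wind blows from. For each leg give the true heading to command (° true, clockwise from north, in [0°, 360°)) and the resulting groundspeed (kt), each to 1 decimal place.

Leg 1: heading=263.6°, groundspeed=126.4 kt
Leg 2: heading=49.4°, groundspeed=168.2 kt
Leg 3: heading=154.3°, groundspeed=200.9 kt
Leg 4: heading=83.2°, groundspeed=190.7 kt

Leg 1: desired track 246.6°; wind correction +17.0° → command heading 263.6°, groundspeed 126.4 kt
Leg 2: desired track 66.4°; wind correction -17.0° → command heading 49.4°, groundspeed 168.2 kt
Leg 3: desired track 148.8°; wind correction +5.5° → command heading 154.3°, groundspeed 200.9 kt
Leg 4: desired track 94.4°; wind correction -11.2° → command heading 83.2°, groundspeed 190.7 kt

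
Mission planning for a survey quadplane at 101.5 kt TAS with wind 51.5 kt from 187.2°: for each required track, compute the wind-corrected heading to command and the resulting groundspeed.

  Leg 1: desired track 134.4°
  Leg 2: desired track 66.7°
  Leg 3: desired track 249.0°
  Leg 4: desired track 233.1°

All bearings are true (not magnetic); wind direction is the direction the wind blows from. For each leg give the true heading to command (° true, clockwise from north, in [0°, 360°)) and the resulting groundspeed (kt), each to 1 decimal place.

Leg 1: heading=158.2°, groundspeed=61.7 kt
Leg 2: heading=92.6°, groundspeed=117.4 kt
Leg 3: heading=222.4°, groundspeed=66.5 kt
Leg 4: heading=211.7°, groundspeed=58.7 kt

Leg 1: desired track 134.4°; wind correction +23.8° → command heading 158.2°, groundspeed 61.7 kt
Leg 2: desired track 66.7°; wind correction +25.9° → command heading 92.6°, groundspeed 117.4 kt
Leg 3: desired track 249.0°; wind correction -26.6° → command heading 222.4°, groundspeed 66.5 kt
Leg 4: desired track 233.1°; wind correction -21.4° → command heading 211.7°, groundspeed 58.7 kt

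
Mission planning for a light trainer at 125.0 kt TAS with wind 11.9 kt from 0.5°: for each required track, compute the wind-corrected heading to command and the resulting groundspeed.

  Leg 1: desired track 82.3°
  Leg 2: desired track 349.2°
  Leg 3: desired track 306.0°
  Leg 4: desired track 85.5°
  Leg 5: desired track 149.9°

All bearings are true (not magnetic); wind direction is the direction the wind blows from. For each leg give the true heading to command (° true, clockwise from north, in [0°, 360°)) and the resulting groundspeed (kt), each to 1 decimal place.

Leg 1: desired track 82.3°; wind correction -5.4° → command heading 76.9°, groundspeed 122.7 kt
Leg 2: desired track 349.2°; wind correction +1.1° → command heading 350.3°, groundspeed 113.3 kt
Leg 3: desired track 306.0°; wind correction +4.4° → command heading 310.4°, groundspeed 117.7 kt
Leg 4: desired track 85.5°; wind correction -5.4° → command heading 80.1°, groundspeed 123.4 kt
Leg 5: desired track 149.9°; wind correction -2.8° → command heading 147.1°, groundspeed 135.1 kt

Leg 1: heading=76.9°, groundspeed=122.7 kt
Leg 2: heading=350.3°, groundspeed=113.3 kt
Leg 3: heading=310.4°, groundspeed=117.7 kt
Leg 4: heading=80.1°, groundspeed=123.4 kt
Leg 5: heading=147.1°, groundspeed=135.1 kt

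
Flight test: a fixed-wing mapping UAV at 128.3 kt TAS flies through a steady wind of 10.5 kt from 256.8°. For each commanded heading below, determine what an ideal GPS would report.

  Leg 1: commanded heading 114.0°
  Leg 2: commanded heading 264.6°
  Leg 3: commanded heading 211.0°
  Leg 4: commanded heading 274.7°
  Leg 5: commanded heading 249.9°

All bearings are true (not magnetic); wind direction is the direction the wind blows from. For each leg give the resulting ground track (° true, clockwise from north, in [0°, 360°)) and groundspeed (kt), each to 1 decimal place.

Leg 1: track=111.3°, groundspeed=136.8 kt
Leg 2: track=265.3°, groundspeed=117.9 kt
Leg 3: track=207.4°, groundspeed=121.2 kt
Leg 4: track=276.3°, groundspeed=118.4 kt
Leg 5: track=249.3°, groundspeed=117.9 kt

Leg 1: heading 114.0°; drift -2.7° → track 111.3°, groundspeed 136.8 kt
Leg 2: heading 264.6°; drift +0.7° → track 265.3°, groundspeed 117.9 kt
Leg 3: heading 211.0°; drift -3.6° → track 207.4°, groundspeed 121.2 kt
Leg 4: heading 274.7°; drift +1.6° → track 276.3°, groundspeed 118.4 kt
Leg 5: heading 249.9°; drift -0.6° → track 249.3°, groundspeed 117.9 kt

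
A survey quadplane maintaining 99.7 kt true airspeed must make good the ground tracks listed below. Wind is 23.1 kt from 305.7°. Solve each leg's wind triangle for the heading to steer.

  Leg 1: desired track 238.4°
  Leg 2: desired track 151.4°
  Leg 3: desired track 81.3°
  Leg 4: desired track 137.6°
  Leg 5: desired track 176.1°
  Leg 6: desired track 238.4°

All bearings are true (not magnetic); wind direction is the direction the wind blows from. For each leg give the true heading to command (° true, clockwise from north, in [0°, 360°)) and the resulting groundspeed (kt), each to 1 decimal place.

Leg 1: heading=250.7°, groundspeed=88.5 kt
Leg 2: heading=157.2°, groundspeed=120.0 kt
Leg 3: heading=72.0°, groundspeed=114.9 kt
Leg 4: heading=140.3°, groundspeed=122.2 kt
Leg 5: heading=186.4°, groundspeed=112.8 kt
Leg 6: heading=250.7°, groundspeed=88.5 kt

Leg 1: desired track 238.4°; wind correction +12.3° → command heading 250.7°, groundspeed 88.5 kt
Leg 2: desired track 151.4°; wind correction +5.8° → command heading 157.2°, groundspeed 120.0 kt
Leg 3: desired track 81.3°; wind correction -9.3° → command heading 72.0°, groundspeed 114.9 kt
Leg 4: desired track 137.6°; wind correction +2.7° → command heading 140.3°, groundspeed 122.2 kt
Leg 5: desired track 176.1°; wind correction +10.3° → command heading 186.4°, groundspeed 112.8 kt
Leg 6: desired track 238.4°; wind correction +12.3° → command heading 250.7°, groundspeed 88.5 kt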